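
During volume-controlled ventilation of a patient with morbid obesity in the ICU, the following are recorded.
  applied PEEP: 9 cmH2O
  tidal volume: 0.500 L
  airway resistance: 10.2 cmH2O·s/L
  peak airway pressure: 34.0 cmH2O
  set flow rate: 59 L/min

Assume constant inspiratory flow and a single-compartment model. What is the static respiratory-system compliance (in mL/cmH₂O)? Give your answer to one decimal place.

Flow: 59 L/min ÷ 60 = 0.9833 L/s.
Equation of motion (constant flow): PIP = Vt/C + R·V̇ + PEEP.
Vt/C = PIP − R·V̇ − PEEP = 34.0 − 10.2×0.9833 − 9 = 34.0 − 10.03 − 9 = 14.97 cmH2O.
C = Vt / 14.97 = 500 / 14.97 = 33.4 mL/cmH2O.

33.4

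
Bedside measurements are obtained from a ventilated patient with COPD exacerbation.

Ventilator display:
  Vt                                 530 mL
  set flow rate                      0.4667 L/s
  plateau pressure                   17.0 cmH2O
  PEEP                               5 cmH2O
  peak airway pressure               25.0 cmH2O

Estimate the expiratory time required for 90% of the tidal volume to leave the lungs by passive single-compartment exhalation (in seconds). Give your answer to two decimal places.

1.74

R = (PIP − Pplat)/V̇ = (25.0 − 17.0) / 0.4667 = 8.0/0.4667 = 17.142 cmH2O·s/L.
C = Vt/(Pplat − PEEP) = 530.0 / (17.0 − 5) = 530.0/12.0 = 44.167 mL/cmH2O.
τ = R × C = 17.142 × 0.04417 L/cmH2O = 0.7572 s.
t = −τ·ln(1 − 0.90) = −0.7572·ln(0.1) = 1.744 s.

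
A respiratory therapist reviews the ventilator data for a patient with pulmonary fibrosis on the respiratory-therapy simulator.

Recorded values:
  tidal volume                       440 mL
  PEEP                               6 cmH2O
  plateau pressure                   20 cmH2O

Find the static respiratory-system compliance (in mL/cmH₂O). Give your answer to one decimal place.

31.4

Cstat = Vt / (Pplat − PEEP) = 440 / (20 − 6) = 440 / 14.0 = 31.429 mL/cmH2O.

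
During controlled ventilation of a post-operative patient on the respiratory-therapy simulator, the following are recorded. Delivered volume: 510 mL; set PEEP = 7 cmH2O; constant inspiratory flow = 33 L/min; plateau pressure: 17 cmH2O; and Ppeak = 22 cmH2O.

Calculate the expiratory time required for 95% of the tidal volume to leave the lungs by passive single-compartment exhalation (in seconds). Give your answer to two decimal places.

1.39

Flow: 33 L/min ÷ 60 = 0.55 L/s.
R = (PIP − Pplat)/V̇ = (22 − 17) / 0.55 = 5.0/0.55 = 9.091 cmH2O·s/L.
C = Vt/(Pplat − PEEP) = 510.0 / (17 − 7) = 510.0/10.0 = 51.0 mL/cmH2O.
τ = R × C = 9.091 × 0.051 L/cmH2O = 0.4636 s.
t = −τ·ln(1 − 0.95) = −0.4636·ln(0.05) = 1.389 s.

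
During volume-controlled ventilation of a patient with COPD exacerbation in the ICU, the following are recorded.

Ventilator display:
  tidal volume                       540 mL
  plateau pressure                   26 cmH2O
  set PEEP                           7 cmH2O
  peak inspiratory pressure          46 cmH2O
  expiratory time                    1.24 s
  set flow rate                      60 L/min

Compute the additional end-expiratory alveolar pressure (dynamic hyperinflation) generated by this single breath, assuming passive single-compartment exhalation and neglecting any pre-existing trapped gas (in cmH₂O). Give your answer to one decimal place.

2.1

Flow: 60 L/min ÷ 60 = 1 L/s.
R = (PIP − Pplat)/V̇ = (46 − 26) / 1 = 20.0/1 = 20.0 cmH2O·s/L.
C = Vt/(Pplat − PEEP) = 540.0 / (26 − 7) = 540.0/19.0 = 28.421 mL/cmH2O.
τ = R × C = 20.0 × 0.02842 L/cmH2O = 0.5684 s.
Fraction remaining = e^(−Te/τ) = e^(−1.24/0.5684) = 0.1129; trapped volume = 540.0 × 0.1129 = 60.966 mL.
Additional alveolar pressure from trapping ≈ V_trapped / C = 60.966 / 28.421 = 2.145 cmH2O.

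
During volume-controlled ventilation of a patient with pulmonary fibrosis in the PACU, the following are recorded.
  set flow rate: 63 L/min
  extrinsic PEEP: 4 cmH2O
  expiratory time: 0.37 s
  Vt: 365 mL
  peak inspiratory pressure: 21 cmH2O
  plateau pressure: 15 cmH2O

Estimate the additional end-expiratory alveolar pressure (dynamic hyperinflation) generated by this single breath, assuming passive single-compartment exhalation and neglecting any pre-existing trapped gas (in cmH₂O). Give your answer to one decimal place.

1.6

Flow: 63 L/min ÷ 60 = 1.05 L/s.
R = (PIP − Pplat)/V̇ = (21 − 15) / 1.05 = 6.0/1.05 = 5.714 cmH2O·s/L.
C = Vt/(Pplat − PEEP) = 365.0 / (15 − 4) = 365.0/11.0 = 33.182 mL/cmH2O.
τ = R × C = 5.714 × 0.03318 L/cmH2O = 0.1896 s.
Fraction remaining = e^(−Te/τ) = e^(−0.37/0.1896) = 0.1421; trapped volume = 365.0 × 0.1421 = 51.867 mL.
Additional alveolar pressure from trapping ≈ V_trapped / C = 51.867 / 33.182 = 1.563 cmH2O.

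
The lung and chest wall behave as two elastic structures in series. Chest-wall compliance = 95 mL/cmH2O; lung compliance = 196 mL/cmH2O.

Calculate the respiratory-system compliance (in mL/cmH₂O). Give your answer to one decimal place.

64.0

Lung and chest wall are elastances in series: 1/Crs = 1/CL + 1/Ccw.
1/Crs = 1/196 + 1/95 = 0.01563.
Crs = 63.98 mL/cmH2O.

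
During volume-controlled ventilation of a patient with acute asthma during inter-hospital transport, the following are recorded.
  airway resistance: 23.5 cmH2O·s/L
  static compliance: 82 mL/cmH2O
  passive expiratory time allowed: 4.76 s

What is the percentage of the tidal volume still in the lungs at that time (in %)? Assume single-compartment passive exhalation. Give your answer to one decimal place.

τ = R × C = 23.5 × 82 mL/cmH2O = 23.5 × 0.082 L/cmH2O = 1.927 s.
Passive exhalation: V(t)/V₀ = e^(−t/τ) = e^(−4.76/1.927) = 0.08457.
Fraction remaining = 0.08457 → 8.457%.

8.5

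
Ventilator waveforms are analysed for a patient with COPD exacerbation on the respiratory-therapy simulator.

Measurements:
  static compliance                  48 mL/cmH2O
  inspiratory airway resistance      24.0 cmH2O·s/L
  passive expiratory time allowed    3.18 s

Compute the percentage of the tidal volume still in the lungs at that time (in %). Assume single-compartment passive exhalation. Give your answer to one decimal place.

6.3

τ = R × C = 24.0 × 48 mL/cmH2O = 24.0 × 0.048 L/cmH2O = 1.152 s.
Passive exhalation: V(t)/V₀ = e^(−t/τ) = e^(−3.18/1.152) = 0.06327.
Fraction remaining = 0.06327 → 6.327%.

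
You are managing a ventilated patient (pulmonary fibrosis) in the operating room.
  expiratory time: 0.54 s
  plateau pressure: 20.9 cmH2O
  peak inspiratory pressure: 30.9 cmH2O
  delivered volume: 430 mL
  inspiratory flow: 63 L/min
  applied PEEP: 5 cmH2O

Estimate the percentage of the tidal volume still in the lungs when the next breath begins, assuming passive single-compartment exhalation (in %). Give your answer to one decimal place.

12.3

Flow: 63 L/min ÷ 60 = 1.05 L/s.
R = (PIP − Pplat)/V̇ = (30.9 − 20.9) / 1.05 = 10.0/1.05 = 9.524 cmH2O·s/L.
C = Vt/(Pplat − PEEP) = 430.0 / (20.9 − 5) = 430.0/15.9 = 27.044 mL/cmH2O.
τ = R × C = 9.524 × 0.02704 L/cmH2O = 0.2575 s.
Fraction remaining at end-expiration = e^(−Te/τ) = e^(−0.54/0.2575) = 0.1228 → 12.28%.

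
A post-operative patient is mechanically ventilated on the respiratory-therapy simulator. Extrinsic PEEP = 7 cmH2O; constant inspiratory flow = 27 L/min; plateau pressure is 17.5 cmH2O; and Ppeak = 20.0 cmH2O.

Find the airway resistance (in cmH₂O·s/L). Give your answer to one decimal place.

5.6

Flow: 27 L/min ÷ 60 = 0.45 L/s.
Raw = (PIP − Pplat) / flow = (20.0 − 17.5) / 0.45 = 2.5 / 0.45 = 5.556 cmH2O·s/L.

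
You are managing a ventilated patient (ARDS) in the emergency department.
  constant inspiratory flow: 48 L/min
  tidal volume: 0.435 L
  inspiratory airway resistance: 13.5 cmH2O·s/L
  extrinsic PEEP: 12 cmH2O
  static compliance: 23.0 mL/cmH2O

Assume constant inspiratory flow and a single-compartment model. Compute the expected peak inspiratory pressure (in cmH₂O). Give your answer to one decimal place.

Flow: 48 L/min ÷ 60 = 0.8 L/s.
Equation of motion (constant flow): PIP = Vt/C + R·V̇ + PEEP.
PIP = 435/23.0 + 13.5×0.8 + 12 = 18.913 + 10.8 + 12 = 41.713 cmH2O.

41.7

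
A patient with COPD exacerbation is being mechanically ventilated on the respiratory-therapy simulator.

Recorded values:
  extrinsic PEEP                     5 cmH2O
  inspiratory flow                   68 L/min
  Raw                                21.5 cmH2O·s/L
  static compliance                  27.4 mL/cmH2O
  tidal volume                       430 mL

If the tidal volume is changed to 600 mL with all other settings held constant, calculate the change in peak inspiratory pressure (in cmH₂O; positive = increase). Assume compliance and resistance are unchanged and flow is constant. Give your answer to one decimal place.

6.2

PIP = Vt/C + R·V̇ + PEEP (constant-flow equation of motion).
Only the elastic term changes: ΔPIP = ΔVt / C = (600 − 430) / 27.4 = 6.204 cmH2O.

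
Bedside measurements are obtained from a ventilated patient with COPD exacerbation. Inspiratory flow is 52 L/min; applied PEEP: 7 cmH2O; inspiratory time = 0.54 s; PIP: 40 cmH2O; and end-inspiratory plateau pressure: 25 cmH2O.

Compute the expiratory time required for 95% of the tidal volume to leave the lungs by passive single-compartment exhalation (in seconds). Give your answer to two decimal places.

Flow: 52 L/min ÷ 60 = 0.8667 L/s.
Vt = flow × Ti = 0.8667 L/s × 0.54 s × 1000 mL/L = 468.02 mL.
R = (PIP − Pplat)/V̇ = (40 − 25) / 0.8667 = 15.0/0.8667 = 17.307 cmH2O·s/L.
C = Vt/(Pplat − PEEP) = 468.02 / (25 − 7) = 468.02/18.0 = 26.001 mL/cmH2O.
τ = R × C = 17.307 × 0.026 L/cmH2O = 0.45 s.
t = −τ·ln(1 − 0.95) = −0.45·ln(0.05) = 1.348 s.

1.35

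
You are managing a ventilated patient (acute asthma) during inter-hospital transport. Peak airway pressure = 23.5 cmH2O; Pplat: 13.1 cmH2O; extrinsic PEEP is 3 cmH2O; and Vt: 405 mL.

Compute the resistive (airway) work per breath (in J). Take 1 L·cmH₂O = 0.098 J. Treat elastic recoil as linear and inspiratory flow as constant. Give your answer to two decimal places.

With constant inspiratory flow the resistive pressure is constant at PIP − Pplat = 23.5 − 13.1 = 10.4 cmH2O, so resistive work = 10.4 × 0.405 = 4.212 L·cmH2O.
× 0.098 J/(L·cmH2O) → 0.4128 J.

0.41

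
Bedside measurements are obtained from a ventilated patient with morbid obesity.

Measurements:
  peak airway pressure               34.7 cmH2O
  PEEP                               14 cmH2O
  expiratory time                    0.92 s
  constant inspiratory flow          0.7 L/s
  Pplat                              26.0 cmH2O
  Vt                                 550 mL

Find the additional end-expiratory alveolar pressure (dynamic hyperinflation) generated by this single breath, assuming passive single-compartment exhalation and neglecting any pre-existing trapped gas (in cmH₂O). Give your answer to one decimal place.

2.4

R = (PIP − Pplat)/V̇ = (34.7 − 26.0) / 0.7 = 8.7/0.7 = 12.429 cmH2O·s/L.
C = Vt/(Pplat − PEEP) = 550.0 / (26.0 − 14) = 550.0/12.0 = 45.833 mL/cmH2O.
τ = R × C = 12.429 × 0.04583 L/cmH2O = 0.5696 s.
Fraction remaining = e^(−Te/τ) = e^(−0.92/0.5696) = 0.1989; trapped volume = 550.0 × 0.1989 = 109.4 mL.
Additional alveolar pressure from trapping ≈ V_trapped / C = 109.4 / 45.833 = 2.387 cmH2O.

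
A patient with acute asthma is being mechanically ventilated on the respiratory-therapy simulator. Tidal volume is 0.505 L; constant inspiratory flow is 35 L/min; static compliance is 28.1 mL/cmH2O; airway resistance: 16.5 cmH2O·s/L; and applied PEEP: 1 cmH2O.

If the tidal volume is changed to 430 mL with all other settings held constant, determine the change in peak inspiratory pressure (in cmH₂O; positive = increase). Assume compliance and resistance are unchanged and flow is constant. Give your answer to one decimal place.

-2.7

PIP = Vt/C + R·V̇ + PEEP (constant-flow equation of motion).
Only the elastic term changes: ΔPIP = ΔVt / C = (430 − 505) / 28.1 = -2.669 cmH2O.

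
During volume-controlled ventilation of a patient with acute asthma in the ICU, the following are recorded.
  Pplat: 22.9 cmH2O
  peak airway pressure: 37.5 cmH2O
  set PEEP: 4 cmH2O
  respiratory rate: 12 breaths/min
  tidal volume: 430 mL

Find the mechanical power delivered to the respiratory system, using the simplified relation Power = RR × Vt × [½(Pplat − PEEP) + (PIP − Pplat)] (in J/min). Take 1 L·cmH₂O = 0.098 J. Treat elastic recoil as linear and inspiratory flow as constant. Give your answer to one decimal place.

Per-breath work = Vt × [½(Pplat−PEEP) + (PIP−Pplat)] = 0.430 × [0.5×18.9 + 14.6] = 0.430 × 24.05 = 10.342 L·cmH2O.
Power = 12 × 10.342 = 124.1 L·cmH2O/min.
× 0.098 J/(L·cmH2O) → 12.162 J/min.

12.2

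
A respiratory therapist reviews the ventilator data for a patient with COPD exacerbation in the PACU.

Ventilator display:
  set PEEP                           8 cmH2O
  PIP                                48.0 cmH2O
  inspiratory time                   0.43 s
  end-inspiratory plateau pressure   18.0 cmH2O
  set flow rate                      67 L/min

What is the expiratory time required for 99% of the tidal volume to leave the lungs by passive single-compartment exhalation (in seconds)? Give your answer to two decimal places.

5.94

Flow: 67 L/min ÷ 60 = 1.1167 L/s.
Vt = flow × Ti = 1.1167 L/s × 0.43 s × 1000 mL/L = 480.18 mL.
R = (PIP − Pplat)/V̇ = (48.0 − 18.0) / 1.1167 = 30.0/1.1167 = 26.865 cmH2O·s/L.
C = Vt/(Pplat − PEEP) = 480.18 / (18.0 − 8) = 480.18/10.0 = 48.018 mL/cmH2O.
τ = R × C = 26.865 × 0.04802 L/cmH2O = 1.29 s.
t = −τ·ln(1 − 0.99) = −1.29·ln(0.01) = 5.941 s.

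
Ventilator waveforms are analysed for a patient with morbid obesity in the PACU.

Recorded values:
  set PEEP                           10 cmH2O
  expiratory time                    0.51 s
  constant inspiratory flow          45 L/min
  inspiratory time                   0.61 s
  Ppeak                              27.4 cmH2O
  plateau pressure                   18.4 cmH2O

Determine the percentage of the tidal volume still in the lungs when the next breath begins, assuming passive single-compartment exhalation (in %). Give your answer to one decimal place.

45.8

Flow: 45 L/min ÷ 60 = 0.75 L/s.
Vt = flow × Ti = 0.75 L/s × 0.61 s × 1000 mL/L = 457.5 mL.
R = (PIP − Pplat)/V̇ = (27.4 − 18.4) / 0.75 = 9.0/0.75 = 12.0 cmH2O·s/L.
C = Vt/(Pplat − PEEP) = 457.5 / (18.4 − 10) = 457.5/8.4 = 54.464 mL/cmH2O.
τ = R × C = 12.0 × 0.05446 L/cmH2O = 0.6535 s.
Fraction remaining at end-expiration = e^(−Te/τ) = e^(−0.51/0.6535) = 0.4582 → 45.82%.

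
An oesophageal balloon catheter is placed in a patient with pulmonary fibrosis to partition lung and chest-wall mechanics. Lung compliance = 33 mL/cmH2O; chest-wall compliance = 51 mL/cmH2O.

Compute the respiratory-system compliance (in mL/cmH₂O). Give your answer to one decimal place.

Lung and chest wall are elastances in series: 1/Crs = 1/CL + 1/Ccw.
1/Crs = 1/33 + 1/51 = 0.04991.
Crs = 20.036 mL/cmH2O.

20.0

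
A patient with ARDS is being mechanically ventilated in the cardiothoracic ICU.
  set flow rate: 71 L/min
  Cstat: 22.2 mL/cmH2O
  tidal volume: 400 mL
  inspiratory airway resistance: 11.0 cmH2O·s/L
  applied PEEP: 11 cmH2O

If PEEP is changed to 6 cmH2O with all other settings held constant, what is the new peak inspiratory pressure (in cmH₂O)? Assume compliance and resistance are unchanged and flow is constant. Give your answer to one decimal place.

Flow: 71 L/min ÷ 60 = 1.1833 L/s.
PIP = Vt/C + R·V̇ + PEEP (constant-flow equation of motion).
Only the baseline term changes: ΔPIP = ΔPEEP = 6 − 11 = -5.0 cmH2O.
Original PIP = 400/22.2 + 11.0×1.1833 + 11 = 42.034 cmH2O; new PIP = 42.034 + (-5.0) = 37.034 cmH2O.

37.0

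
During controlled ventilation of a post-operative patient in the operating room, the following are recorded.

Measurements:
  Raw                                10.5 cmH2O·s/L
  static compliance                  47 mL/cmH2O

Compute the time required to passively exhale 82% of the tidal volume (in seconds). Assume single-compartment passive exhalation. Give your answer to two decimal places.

0.85

τ = R × C = 10.5 × 47 mL/cmH2O = 10.5 × 0.047 L/cmH2O = 0.4935 s.
Exhaled fraction f = 1 − e^(−t/τ) → t = −τ·ln(1 − f) = −0.4935·ln(0.18) = 0.8463 s.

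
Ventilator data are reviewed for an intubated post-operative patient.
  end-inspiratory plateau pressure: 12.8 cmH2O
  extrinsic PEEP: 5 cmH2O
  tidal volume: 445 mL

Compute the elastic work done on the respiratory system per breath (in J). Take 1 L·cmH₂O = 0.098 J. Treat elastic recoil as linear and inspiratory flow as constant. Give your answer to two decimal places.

Elastic work ≈ ½ × (Pplat − PEEP) × Vt = 0.5 × (12.8 − 5) × 0.445 L = 0.5 × 7.8 × 0.445 = 1.736 L·cmH2O.
× 0.098 J/(L·cmH2O) → 0.1701 J.

0.17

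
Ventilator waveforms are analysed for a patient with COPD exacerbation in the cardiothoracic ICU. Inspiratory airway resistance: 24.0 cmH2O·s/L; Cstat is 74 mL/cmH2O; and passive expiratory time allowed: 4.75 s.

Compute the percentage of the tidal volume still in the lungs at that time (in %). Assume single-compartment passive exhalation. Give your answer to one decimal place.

τ = R × C = 24.0 × 74 mL/cmH2O = 24.0 × 0.074 L/cmH2O = 1.776 s.
Passive exhalation: V(t)/V₀ = e^(−t/τ) = e^(−4.75/1.776) = 0.06894.
Fraction remaining = 0.06894 → 6.894%.

6.9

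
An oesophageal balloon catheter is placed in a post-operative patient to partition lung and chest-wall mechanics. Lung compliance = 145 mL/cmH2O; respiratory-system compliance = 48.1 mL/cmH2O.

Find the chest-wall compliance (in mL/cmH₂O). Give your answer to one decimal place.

72.0

1/Ccw = 1/Crs − 1/CL.
1/Ccw = 1/48.1 − 1/145 = 0.01389.
Ccw = 71.994 mL/cmH2O.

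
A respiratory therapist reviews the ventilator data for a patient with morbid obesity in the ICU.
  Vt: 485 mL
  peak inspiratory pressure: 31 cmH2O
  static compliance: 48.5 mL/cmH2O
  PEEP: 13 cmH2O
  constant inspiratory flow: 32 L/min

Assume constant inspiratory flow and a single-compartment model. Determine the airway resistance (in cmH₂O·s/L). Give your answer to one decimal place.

15.0

Flow: 32 L/min ÷ 60 = 0.5333 L/s.
Equation of motion (constant flow): PIP = Vt/C + R·V̇ + PEEP.
R·V̇ = PIP − Vt/C − PEEP = 31 − 485/48.5 − 13 = 31 − 10.0 − 13 = 8.0 cmH2O.
R = 8.0 / 0.5333 = 15.001 cmH2O·s/L.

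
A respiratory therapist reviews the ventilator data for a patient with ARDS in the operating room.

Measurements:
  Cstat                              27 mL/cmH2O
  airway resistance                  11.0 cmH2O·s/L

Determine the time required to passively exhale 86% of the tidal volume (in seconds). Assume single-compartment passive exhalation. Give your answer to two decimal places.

0.58

τ = R × C = 11.0 × 27 mL/cmH2O = 11.0 × 0.027 L/cmH2O = 0.297 s.
Exhaled fraction f = 1 − e^(−t/τ) → t = −τ·ln(1 − f) = −0.297·ln(0.14) = 0.5839 s.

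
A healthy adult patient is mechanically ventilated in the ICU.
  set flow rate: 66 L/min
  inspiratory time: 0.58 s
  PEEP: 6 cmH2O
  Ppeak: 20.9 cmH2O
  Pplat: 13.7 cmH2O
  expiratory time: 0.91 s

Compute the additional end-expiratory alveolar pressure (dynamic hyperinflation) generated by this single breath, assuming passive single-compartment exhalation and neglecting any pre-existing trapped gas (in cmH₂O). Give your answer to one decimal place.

Flow: 66 L/min ÷ 60 = 1.1 L/s.
Vt = flow × Ti = 1.1 L/s × 0.58 s × 1000 mL/L = 638.0 mL.
R = (PIP − Pplat)/V̇ = (20.9 − 13.7) / 1.1 = 7.2/1.1 = 6.545 cmH2O·s/L.
C = Vt/(Pplat − PEEP) = 638.0 / (13.7 − 6) = 638.0/7.7 = 82.857 mL/cmH2O.
τ = R × C = 6.545 × 0.08286 L/cmH2O = 0.5423 s.
Fraction remaining = e^(−Te/τ) = e^(−0.91/0.5423) = 0.1867; trapped volume = 638.0 × 0.1867 = 119.11 mL.
Additional alveolar pressure from trapping ≈ V_trapped / C = 119.11 / 82.857 = 1.438 cmH2O.

1.4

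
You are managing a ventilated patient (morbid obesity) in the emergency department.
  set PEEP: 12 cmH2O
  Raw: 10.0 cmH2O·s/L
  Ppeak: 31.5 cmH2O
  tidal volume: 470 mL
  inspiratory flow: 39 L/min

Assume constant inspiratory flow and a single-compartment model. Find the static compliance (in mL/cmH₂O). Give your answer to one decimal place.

36.2

Flow: 39 L/min ÷ 60 = 0.65 L/s.
Equation of motion (constant flow): PIP = Vt/C + R·V̇ + PEEP.
Vt/C = PIP − R·V̇ − PEEP = 31.5 − 10.0×0.65 − 12 = 31.5 − 6.5 − 12 = 13.0 cmH2O.
C = Vt / 13.0 = 470 / 13.0 = 36.154 mL/cmH2O.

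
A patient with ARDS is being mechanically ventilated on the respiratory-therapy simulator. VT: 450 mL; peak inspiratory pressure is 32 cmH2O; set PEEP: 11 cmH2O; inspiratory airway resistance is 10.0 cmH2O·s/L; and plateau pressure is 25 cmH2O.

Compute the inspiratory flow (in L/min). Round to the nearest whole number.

flow = (PIP − Pplat) / Raw = (32 − 25) / 10.0 = 0.7 L/s × 60 = 42.0 L/min.

42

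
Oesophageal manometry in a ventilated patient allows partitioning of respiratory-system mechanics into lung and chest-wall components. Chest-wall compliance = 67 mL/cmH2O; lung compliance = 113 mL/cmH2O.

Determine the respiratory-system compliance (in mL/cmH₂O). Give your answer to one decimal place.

Lung and chest wall are elastances in series: 1/Crs = 1/CL + 1/Ccw.
1/Crs = 1/113 + 1/67 = 0.02377.
Crs = 42.07 mL/cmH2O.

42.1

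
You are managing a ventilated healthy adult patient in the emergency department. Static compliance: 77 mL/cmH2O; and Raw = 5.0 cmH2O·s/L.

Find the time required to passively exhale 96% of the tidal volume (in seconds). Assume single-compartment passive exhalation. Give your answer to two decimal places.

1.24

τ = R × C = 5.0 × 77 mL/cmH2O = 5.0 × 0.077 L/cmH2O = 0.385 s.
Exhaled fraction f = 1 − e^(−t/τ) → t = −τ·ln(1 − f) = −0.385·ln(0.04) = 1.239 s.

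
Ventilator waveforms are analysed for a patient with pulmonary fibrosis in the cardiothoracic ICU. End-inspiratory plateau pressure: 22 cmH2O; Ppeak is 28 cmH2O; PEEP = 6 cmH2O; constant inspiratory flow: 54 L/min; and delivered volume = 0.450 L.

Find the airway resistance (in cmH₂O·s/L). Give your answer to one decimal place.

6.7

Flow: 54 L/min ÷ 60 = 0.9 L/s.
Raw = (PIP − Pplat) / flow = (28 − 22) / 0.9 = 6.0 / 0.9 = 6.667 cmH2O·s/L.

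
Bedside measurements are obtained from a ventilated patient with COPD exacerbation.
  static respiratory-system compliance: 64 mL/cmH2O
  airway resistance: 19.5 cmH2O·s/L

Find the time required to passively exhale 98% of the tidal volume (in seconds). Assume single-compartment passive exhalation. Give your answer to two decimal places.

τ = R × C = 19.5 × 64 mL/cmH2O = 19.5 × 0.064 L/cmH2O = 1.248 s.
Exhaled fraction f = 1 − e^(−t/τ) → t = −τ·ln(1 − f) = −1.248·ln(0.02) = 4.882 s.

4.88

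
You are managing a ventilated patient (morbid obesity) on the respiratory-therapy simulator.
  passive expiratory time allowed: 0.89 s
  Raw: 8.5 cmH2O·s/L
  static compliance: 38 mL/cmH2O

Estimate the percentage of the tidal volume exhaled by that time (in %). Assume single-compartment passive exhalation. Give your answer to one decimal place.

τ = R × C = 8.5 × 38 mL/cmH2O = 8.5 × 0.038 L/cmH2O = 0.323 s.
Passive exhalation: V(t)/V₀ = e^(−t/τ) = e^(−0.89/0.323) = 0.06358.
Fraction exhaled = 1 − 0.06358 = 0.9364 → 93.64%.

93.6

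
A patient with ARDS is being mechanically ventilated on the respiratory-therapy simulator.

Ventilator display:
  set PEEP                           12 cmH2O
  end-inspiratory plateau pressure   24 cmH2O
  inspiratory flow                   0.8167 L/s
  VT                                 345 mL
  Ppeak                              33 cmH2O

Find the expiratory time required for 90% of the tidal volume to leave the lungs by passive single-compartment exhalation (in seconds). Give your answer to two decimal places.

R = (PIP − Pplat)/V̇ = (33 − 24) / 0.8167 = 9.0/0.8167 = 11.02 cmH2O·s/L.
C = Vt/(Pplat − PEEP) = 345.0 / (24 − 12) = 345.0/12.0 = 28.75 mL/cmH2O.
τ = R × C = 11.02 × 0.02875 L/cmH2O = 0.3168 s.
t = −τ·ln(1 − 0.90) = −0.3168·ln(0.1) = 0.7295 s.

0.73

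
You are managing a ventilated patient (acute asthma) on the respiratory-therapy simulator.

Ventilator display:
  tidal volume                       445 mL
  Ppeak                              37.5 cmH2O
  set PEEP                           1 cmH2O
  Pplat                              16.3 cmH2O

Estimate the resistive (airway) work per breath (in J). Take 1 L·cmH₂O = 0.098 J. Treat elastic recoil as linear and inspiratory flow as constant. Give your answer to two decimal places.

0.92

With constant inspiratory flow the resistive pressure is constant at PIP − Pplat = 37.5 − 16.3 = 21.2 cmH2O, so resistive work = 21.2 × 0.445 = 9.434 L·cmH2O.
× 0.098 J/(L·cmH2O) → 0.9245 J.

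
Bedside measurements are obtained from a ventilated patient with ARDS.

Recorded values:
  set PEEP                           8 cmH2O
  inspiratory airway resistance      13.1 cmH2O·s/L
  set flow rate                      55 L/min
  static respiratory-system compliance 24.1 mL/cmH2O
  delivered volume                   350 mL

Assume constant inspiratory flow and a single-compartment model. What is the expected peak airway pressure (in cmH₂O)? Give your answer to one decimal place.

Flow: 55 L/min ÷ 60 = 0.9167 L/s.
Equation of motion (constant flow): PIP = Vt/C + R·V̇ + PEEP.
PIP = 350/24.1 + 13.1×0.9167 + 8 = 14.523 + 12.009 + 8 = 34.532 cmH2O.

34.5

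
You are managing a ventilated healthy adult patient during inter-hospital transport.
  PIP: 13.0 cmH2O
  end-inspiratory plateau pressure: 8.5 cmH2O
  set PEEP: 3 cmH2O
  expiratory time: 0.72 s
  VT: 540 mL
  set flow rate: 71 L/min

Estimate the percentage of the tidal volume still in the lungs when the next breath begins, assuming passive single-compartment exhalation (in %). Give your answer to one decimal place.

14.5

Flow: 71 L/min ÷ 60 = 1.1833 L/s.
R = (PIP − Pplat)/V̇ = (13.0 − 8.5) / 1.1833 = 4.5/1.1833 = 3.803 cmH2O·s/L.
C = Vt/(Pplat − PEEP) = 540.0 / (8.5 − 3) = 540.0/5.5 = 98.182 mL/cmH2O.
τ = R × C = 3.803 × 0.09818 L/cmH2O = 0.3734 s.
Fraction remaining at end-expiration = e^(−Te/τ) = e^(−0.72/0.3734) = 0.1454 → 14.54%.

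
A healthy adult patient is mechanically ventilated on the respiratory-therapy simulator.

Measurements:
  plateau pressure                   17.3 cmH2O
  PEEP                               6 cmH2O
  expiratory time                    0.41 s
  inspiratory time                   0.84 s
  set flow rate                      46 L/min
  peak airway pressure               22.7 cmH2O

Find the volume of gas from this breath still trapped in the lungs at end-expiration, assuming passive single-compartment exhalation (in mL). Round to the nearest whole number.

Flow: 46 L/min ÷ 60 = 0.7667 L/s.
Vt = flow × Ti = 0.7667 L/s × 0.84 s × 1000 mL/L = 644.03 mL.
R = (PIP − Pplat)/V̇ = (22.7 − 17.3) / 0.7667 = 5.4/0.7667 = 7.043 cmH2O·s/L.
C = Vt/(Pplat − PEEP) = 644.03 / (17.3 − 6) = 644.03/11.3 = 56.994 mL/cmH2O.
τ = R × C = 7.043 × 0.05699 L/cmH2O = 0.4014 s.
Fraction remaining = e^(−Te/τ) = e^(−0.41/0.4014) = 0.3601.
Trapped volume = 644.03 × 0.3601 = 231.92 mL.

232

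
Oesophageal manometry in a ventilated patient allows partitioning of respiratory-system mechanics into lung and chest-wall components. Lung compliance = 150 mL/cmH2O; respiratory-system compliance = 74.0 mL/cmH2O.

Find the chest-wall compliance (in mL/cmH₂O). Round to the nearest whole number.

1/Ccw = 1/Crs − 1/CL.
1/Ccw = 1/74.0 − 1/150 = 0.006847.
Ccw = 146.05 mL/cmH2O.

146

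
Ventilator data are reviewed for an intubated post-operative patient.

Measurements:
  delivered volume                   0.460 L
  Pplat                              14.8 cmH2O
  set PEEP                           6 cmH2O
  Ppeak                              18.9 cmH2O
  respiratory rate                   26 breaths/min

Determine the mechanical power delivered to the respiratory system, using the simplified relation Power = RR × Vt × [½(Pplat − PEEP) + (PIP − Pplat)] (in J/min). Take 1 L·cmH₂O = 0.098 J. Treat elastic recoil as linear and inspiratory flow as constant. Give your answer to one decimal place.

10.0

Per-breath work = Vt × [½(Pplat−PEEP) + (PIP−Pplat)] = 0.460 × [0.5×8.8 + 4.1] = 0.460 × 8.5 = 3.91 L·cmH2O.
Power = 26 × 3.91 = 101.66 L·cmH2O/min.
× 0.098 J/(L·cmH2O) → 9.963 J/min.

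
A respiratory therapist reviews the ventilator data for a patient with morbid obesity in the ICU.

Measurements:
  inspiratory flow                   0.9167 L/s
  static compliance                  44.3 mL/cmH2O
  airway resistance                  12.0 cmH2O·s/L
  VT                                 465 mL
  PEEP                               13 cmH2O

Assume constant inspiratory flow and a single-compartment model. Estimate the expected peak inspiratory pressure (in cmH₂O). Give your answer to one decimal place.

Equation of motion (constant flow): PIP = Vt/C + R·V̇ + PEEP.
PIP = 465/44.3 + 12.0×0.9167 + 13 = 10.497 + 11.0 + 13 = 34.497 cmH2O.

34.5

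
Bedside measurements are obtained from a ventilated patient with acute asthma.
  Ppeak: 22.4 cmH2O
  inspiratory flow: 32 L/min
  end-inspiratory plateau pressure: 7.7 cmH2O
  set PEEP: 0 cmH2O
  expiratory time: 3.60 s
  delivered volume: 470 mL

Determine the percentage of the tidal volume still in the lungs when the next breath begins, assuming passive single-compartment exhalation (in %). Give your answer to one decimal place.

11.8

Flow: 32 L/min ÷ 60 = 0.5333 L/s.
R = (PIP − Pplat)/V̇ = (22.4 − 7.7) / 0.5333 = 14.7/0.5333 = 27.564 cmH2O·s/L.
C = Vt/(Pplat − PEEP) = 470.0 / (7.7 − 0) = 470.0/7.7 = 61.039 mL/cmH2O.
τ = R × C = 27.564 × 0.06104 L/cmH2O = 1.683 s.
Fraction remaining at end-expiration = e^(−Te/τ) = e^(−3.60/1.683) = 0.1178 → 11.78%.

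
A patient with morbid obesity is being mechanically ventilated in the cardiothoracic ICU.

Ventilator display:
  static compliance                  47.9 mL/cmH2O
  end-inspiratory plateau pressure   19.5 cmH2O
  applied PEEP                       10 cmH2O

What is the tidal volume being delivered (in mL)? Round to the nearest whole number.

Vt = Cstat × (Pplat − PEEP) = 47.9 × (19.5 − 10) = 47.9 × 9.5 = 455.05 mL.

455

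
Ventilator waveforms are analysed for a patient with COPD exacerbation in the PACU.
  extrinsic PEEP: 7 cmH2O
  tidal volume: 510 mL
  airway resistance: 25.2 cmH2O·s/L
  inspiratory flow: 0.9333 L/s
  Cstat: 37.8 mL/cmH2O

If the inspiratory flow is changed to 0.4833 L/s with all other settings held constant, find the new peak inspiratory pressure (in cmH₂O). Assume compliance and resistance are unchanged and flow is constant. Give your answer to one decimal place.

PIP = Vt/C + R·V̇ + PEEP (constant-flow equation of motion).
Only the resistive term changes: ΔPIP = R × ΔV̇ = 25.2 × (0.4833 − 0.9333) = 25.2 × -0.45 = -11.34 cmH2O.
Original PIP = 510/37.8 + 25.2×0.9333 + 7 = 44.011 cmH2O; new PIP = 44.011 + (-11.34) = 32.671 cmH2O.

32.7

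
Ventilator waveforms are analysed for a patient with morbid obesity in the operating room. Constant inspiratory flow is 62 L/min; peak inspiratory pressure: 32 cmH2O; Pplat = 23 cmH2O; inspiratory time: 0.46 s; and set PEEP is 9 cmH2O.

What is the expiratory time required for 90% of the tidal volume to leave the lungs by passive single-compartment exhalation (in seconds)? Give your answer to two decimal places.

0.68

Flow: 62 L/min ÷ 60 = 1.0333 L/s.
Vt = flow × Ti = 1.0333 L/s × 0.46 s × 1000 mL/L = 475.32 mL.
R = (PIP − Pplat)/V̇ = (32 − 23) / 1.0333 = 9.0/1.0333 = 8.71 cmH2O·s/L.
C = Vt/(Pplat − PEEP) = 475.32 / (23 − 9) = 475.32/14.0 = 33.951 mL/cmH2O.
τ = R × C = 8.71 × 0.03395 L/cmH2O = 0.2957 s.
t = −τ·ln(1 − 0.90) = −0.2957·ln(0.1) = 0.6809 s.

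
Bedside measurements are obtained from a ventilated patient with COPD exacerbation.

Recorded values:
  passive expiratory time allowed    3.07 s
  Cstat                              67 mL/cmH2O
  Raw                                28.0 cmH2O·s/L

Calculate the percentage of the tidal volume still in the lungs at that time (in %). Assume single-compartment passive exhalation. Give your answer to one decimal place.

τ = R × C = 28.0 × 67 mL/cmH2O = 28.0 × 0.067 L/cmH2O = 1.876 s.
Passive exhalation: V(t)/V₀ = e^(−t/τ) = e^(−3.07/1.876) = 0.1947.
Fraction remaining = 0.1947 → 19.47%.

19.5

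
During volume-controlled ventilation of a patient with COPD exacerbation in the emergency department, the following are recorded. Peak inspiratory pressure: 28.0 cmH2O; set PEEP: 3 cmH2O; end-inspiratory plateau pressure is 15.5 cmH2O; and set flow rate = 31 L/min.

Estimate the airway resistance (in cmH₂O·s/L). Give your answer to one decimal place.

Flow: 31 L/min ÷ 60 = 0.5167 L/s.
Raw = (PIP − Pplat) / flow = (28.0 − 15.5) / 0.5167 = 12.5 / 0.5167 = 24.192 cmH2O·s/L.

24.2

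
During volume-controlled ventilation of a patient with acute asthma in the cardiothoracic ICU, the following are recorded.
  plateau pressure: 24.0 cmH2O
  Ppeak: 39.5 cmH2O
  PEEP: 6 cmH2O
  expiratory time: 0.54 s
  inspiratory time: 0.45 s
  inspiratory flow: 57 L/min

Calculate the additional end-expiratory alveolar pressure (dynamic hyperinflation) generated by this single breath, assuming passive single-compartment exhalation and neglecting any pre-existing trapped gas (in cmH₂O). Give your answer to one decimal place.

Flow: 57 L/min ÷ 60 = 0.95 L/s.
Vt = flow × Ti = 0.95 L/s × 0.45 s × 1000 mL/L = 427.5 mL.
R = (PIP − Pplat)/V̇ = (39.5 − 24.0) / 0.95 = 15.5/0.95 = 16.316 cmH2O·s/L.
C = Vt/(Pplat − PEEP) = 427.5 / (24.0 − 6) = 427.5/18.0 = 23.75 mL/cmH2O.
τ = R × C = 16.316 × 0.02375 L/cmH2O = 0.3875 s.
Fraction remaining = e^(−Te/τ) = e^(−0.54/0.3875) = 0.2482; trapped volume = 427.5 × 0.2482 = 106.11 mL.
Additional alveolar pressure from trapping ≈ V_trapped / C = 106.11 / 23.75 = 4.468 cmH2O.

4.5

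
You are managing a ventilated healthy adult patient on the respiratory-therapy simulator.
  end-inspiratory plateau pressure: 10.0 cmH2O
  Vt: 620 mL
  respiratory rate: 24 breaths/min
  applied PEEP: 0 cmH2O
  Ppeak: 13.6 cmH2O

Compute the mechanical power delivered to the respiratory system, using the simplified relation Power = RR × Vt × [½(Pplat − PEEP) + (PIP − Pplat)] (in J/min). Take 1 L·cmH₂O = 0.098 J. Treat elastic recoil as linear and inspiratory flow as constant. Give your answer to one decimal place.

Per-breath work = Vt × [½(Pplat−PEEP) + (PIP−Pplat)] = 0.620 × [0.5×10.0 + 3.6] = 0.620 × 8.6 = 5.332 L·cmH2O.
Power = 24 × 5.332 = 127.97 L·cmH2O/min.
× 0.098 J/(L·cmH2O) → 12.541 J/min.

12.5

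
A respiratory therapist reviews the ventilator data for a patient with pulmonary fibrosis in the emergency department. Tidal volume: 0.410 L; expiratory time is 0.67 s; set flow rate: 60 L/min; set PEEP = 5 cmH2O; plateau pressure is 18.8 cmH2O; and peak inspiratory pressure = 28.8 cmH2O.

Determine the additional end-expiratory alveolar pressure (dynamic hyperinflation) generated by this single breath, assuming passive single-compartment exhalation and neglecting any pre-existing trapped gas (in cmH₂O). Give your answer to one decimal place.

Flow: 60 L/min ÷ 60 = 1 L/s.
R = (PIP − Pplat)/V̇ = (28.8 − 18.8) / 1 = 10.0/1 = 10.0 cmH2O·s/L.
C = Vt/(Pplat − PEEP) = 410.0 / (18.8 − 5) = 410.0/13.8 = 29.71 mL/cmH2O.
τ = R × C = 10.0 × 0.02971 L/cmH2O = 0.2971 s.
Fraction remaining = e^(−Te/τ) = e^(−0.67/0.2971) = 0.1049; trapped volume = 410.0 × 0.1049 = 43.009 mL.
Additional alveolar pressure from trapping ≈ V_trapped / C = 43.009 / 29.71 = 1.448 cmH2O.

1.4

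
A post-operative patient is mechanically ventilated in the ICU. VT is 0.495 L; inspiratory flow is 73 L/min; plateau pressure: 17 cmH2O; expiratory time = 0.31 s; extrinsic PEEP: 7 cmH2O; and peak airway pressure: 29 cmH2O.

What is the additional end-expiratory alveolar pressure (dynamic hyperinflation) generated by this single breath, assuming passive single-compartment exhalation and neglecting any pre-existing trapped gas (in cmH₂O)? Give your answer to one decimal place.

Flow: 73 L/min ÷ 60 = 1.2167 L/s.
R = (PIP − Pplat)/V̇ = (29 − 17) / 1.2167 = 12.0/1.2167 = 9.863 cmH2O·s/L.
C = Vt/(Pplat − PEEP) = 495.0 / (17 − 7) = 495.0/10.0 = 49.5 mL/cmH2O.
τ = R × C = 9.863 × 0.0495 L/cmH2O = 0.4882 s.
Fraction remaining = e^(−Te/τ) = e^(−0.31/0.4882) = 0.5299; trapped volume = 495.0 × 0.5299 = 262.3 mL.
Additional alveolar pressure from trapping ≈ V_trapped / C = 262.3 / 49.5 = 5.299 cmH2O.

5.3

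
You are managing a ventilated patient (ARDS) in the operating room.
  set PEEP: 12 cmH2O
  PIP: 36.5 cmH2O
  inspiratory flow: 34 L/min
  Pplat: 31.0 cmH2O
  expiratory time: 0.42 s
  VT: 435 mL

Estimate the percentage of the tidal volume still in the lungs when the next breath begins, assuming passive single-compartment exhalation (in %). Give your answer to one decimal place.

15.1

Flow: 34 L/min ÷ 60 = 0.5667 L/s.
R = (PIP − Pplat)/V̇ = (36.5 − 31.0) / 0.5667 = 5.5/0.5667 = 9.705 cmH2O·s/L.
C = Vt/(Pplat − PEEP) = 435.0 / (31.0 − 12) = 435.0/19.0 = 22.895 mL/cmH2O.
τ = R × C = 9.705 × 0.0229 L/cmH2O = 0.2222 s.
Fraction remaining at end-expiration = e^(−Te/τ) = e^(−0.42/0.2222) = 0.151 → 15.1%.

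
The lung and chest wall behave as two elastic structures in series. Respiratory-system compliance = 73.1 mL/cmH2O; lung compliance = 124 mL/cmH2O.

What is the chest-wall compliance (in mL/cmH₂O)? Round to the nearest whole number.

1/Ccw = 1/Crs − 1/CL.
1/Ccw = 1/73.1 − 1/124 = 0.005615.
Ccw = 178.09 mL/cmH2O.

178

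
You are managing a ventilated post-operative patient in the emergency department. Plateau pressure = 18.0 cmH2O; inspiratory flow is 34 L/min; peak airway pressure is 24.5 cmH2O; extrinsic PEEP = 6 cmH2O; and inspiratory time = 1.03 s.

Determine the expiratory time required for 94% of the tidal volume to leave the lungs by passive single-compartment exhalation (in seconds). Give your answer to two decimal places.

1.57

Flow: 34 L/min ÷ 60 = 0.5667 L/s.
Vt = flow × Ti = 0.5667 L/s × 1.03 s × 1000 mL/L = 583.7 mL.
R = (PIP − Pplat)/V̇ = (24.5 − 18.0) / 0.5667 = 6.5/0.5667 = 11.47 cmH2O·s/L.
C = Vt/(Pplat − PEEP) = 583.7 / (18.0 − 6) = 583.7/12.0 = 48.642 mL/cmH2O.
τ = R × C = 11.47 × 0.04864 L/cmH2O = 0.5579 s.
t = −τ·ln(1 − 0.94) = −0.5579·ln(0.06) = 1.57 s.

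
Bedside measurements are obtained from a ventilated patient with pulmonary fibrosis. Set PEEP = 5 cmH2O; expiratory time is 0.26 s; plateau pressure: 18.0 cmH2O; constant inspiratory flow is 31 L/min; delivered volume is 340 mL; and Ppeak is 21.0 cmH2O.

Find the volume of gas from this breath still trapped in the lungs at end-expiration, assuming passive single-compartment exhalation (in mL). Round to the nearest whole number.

61

Flow: 31 L/min ÷ 60 = 0.5167 L/s.
R = (PIP − Pplat)/V̇ = (21.0 − 18.0) / 0.5167 = 3.0/0.5167 = 5.806 cmH2O·s/L.
C = Vt/(Pplat − PEEP) = 340.0 / (18.0 − 5) = 340.0/13.0 = 26.154 mL/cmH2O.
τ = R × C = 5.806 × 0.02615 L/cmH2O = 0.1518 s.
Fraction remaining = e^(−Te/τ) = e^(−0.26/0.1518) = 0.1804.
Trapped volume = 340.0 × 0.1804 = 61.336 mL.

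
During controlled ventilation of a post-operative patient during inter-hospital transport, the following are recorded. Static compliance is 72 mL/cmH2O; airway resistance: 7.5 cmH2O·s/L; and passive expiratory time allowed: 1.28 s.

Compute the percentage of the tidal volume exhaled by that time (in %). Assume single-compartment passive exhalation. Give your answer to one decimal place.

τ = R × C = 7.5 × 72 mL/cmH2O = 7.5 × 0.072 L/cmH2O = 0.54 s.
Passive exhalation: V(t)/V₀ = e^(−t/τ) = e^(−1.28/0.54) = 0.09345.
Fraction exhaled = 1 − 0.09345 = 0.9066 → 90.66%.

90.7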